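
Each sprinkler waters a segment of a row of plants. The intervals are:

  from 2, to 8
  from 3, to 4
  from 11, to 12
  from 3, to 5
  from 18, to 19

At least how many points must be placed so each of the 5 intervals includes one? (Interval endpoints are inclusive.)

By right end: [3,4]  [3,5]  [2,8]  [11,12]  [18,19]
[3,4] uncovered → point at 4; [11,12] uncovered → point at 12; [18,19] uncovered → point at 19.
Points: 4, 12, 19 (3 total).

3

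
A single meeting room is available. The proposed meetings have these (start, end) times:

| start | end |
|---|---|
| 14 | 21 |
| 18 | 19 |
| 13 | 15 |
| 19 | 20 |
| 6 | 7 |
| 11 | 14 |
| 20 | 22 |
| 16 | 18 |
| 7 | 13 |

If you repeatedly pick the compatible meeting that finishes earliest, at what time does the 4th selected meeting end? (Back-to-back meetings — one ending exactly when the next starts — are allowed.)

Greedy by earliest finish: after sorting by end time, pick each interval compatible with the last pick.
By end time: (6,7), (7,13), (11,14), (13,15), (16,18), (18,19), (19,20), (14,21), (20,22).
Pick (6,7); next start ≥ 7 → (7,13); next start ≥ 13 → (13,15); next start ≥ 15 → (16,18); next start ≥ 18 → (18,19); next start ≥ 19 → (19,20); next start ≥ 20 → (20,22).
Selected: (6,7) (7,13) (13,15) (16,18) (18,19) (19,20) (20,22)

18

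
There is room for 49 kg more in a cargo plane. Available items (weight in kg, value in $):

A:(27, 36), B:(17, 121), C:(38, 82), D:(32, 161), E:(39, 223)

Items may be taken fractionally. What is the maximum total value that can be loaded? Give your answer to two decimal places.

303.97

Sort by value per unit weight and fill in that order.
Ratios (sorted): B 7.12, E 5.72, D 5.03, C 2.16, A 1.33
take B (17 @ 121); take 32/39 of E → 182.97. Capacity used 49/49.
Total value = 303.97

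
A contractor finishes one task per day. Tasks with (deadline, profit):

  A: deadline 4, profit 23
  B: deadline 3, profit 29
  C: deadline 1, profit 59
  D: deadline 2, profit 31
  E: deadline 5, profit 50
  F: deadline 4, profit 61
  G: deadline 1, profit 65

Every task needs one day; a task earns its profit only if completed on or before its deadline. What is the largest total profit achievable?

236

Take jobs in profit order; each goes to the latest open slot no later than its deadline.
By profit: G(d1,65), F(d4,61), C(d1,59), E(d5,50), D(d2,31), B(d3,29), A(d4,23)
G→slot 1; F→slot 4; C skipped; E→slot 5; D→slot 2; B→slot 3; A skipped.
Profit = 65 + 31 + 29 + 61 + 50 = 236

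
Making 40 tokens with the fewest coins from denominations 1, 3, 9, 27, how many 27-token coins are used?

40 = 1×27 + 1×9 + 1×3 + 1×1
Count of 27: 1

1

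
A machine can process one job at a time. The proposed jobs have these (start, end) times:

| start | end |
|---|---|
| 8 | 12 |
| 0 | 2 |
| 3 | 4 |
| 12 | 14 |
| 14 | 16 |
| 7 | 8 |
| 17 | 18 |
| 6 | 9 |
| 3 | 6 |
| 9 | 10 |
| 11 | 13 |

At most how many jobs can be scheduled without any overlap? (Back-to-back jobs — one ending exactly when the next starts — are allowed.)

7

Greedy by earliest finish: after sorting by end time, pick each interval compatible with the last pick.
Sorted by end: (0,2)  (3,4)  (3,6)  (7,8)  (6,9)  (9,10)  (8,12)  (11,13)  (12,14)  (14,16)  (17,18)
take (0,2); take (3,4); take (7,8); take (9,10); take (11,13); skip (12,14); take (14,16); take (17,18).
Selected 7 jobs.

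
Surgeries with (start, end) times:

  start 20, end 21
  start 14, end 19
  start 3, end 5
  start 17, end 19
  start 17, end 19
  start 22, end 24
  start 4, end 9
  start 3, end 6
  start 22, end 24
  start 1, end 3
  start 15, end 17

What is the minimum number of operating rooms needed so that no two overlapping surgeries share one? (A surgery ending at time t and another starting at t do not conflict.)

Events (time:±→running): 1:+→1 3:-→0 3:+→1 3:+→2 4:+→3 … peak 3.

3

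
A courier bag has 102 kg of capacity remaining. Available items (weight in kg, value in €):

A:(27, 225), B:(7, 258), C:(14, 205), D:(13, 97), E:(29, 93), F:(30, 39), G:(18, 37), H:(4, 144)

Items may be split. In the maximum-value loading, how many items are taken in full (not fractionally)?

6

Ratios (sorted): B 36.86, H 36.00, C 14.64, A 8.33, D 7.46, E 3.21, G 2.06, F 1.30
take B (7 @ 258); take H (4 @ 144); take C (14 @ 205); take A (27 @ 225); take D (13 @ 97); take E (29 @ 93); take 8/18 of G → 16.44. Capacity used 102/102.
6 item(s) taken whole; one partial (take 8/18 of G).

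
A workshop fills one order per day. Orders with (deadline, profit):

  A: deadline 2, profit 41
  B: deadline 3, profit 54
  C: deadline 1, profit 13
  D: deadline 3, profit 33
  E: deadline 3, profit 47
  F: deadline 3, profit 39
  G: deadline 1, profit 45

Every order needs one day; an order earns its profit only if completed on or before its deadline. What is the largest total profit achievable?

Profit order: B=54 E=47 G=45 A=41 F=39 D=33 C=13
Assign: B→slot 3, E→slot 2, G→slot 1, A skipped, F skipped, D skipped, C skipped.
Slots: [1:G] [2:E] [3:B]
Profit = 45 + 47 + 54 = 146

146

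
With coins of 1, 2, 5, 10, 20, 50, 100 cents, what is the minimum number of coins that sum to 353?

Use the largest denomination that fits, subtract, and repeat.
353 = 3×100 + 1×50 + 1×2 + 1×1
Total coins = 3 + 1 + 1 + 1 = 6

6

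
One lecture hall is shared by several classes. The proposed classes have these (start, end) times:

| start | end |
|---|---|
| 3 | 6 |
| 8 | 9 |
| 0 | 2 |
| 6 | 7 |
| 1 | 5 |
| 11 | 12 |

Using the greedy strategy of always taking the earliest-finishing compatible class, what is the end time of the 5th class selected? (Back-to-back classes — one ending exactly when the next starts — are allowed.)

Sorted by end: (0,2)  (1,5)  (3,6)  (6,7)  (8,9)  (11,12)
take (0,2); take (3,6); take (6,7); take (8,9); take (11,12).
Selected: (0,2) (3,6) (6,7) (8,9) (11,12)

12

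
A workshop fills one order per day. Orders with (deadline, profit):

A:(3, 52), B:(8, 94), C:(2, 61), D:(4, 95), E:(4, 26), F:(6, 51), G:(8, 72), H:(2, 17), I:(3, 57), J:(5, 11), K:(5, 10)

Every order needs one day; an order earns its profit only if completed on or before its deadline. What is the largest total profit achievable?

493

Sort by profit descending; place each in the latest free slot ≤ its deadline.
By profit: D(d4,95), B(d8,94), G(d8,72), C(d2,61), I(d3,57), A(d3,52), F(d6,51), E(d4,26), H(d2,17), J(d5,11), K(d5,10)
D→slot 4; B→slot 8; G→slot 7; C→slot 2; I→slot 3; A→slot 1; F→slot 6; E skipped; H skipped; J→slot 5; K skipped.
Profit = 52 + 61 + 57 + 95 + 11 + 51 + 72 + 94 = 493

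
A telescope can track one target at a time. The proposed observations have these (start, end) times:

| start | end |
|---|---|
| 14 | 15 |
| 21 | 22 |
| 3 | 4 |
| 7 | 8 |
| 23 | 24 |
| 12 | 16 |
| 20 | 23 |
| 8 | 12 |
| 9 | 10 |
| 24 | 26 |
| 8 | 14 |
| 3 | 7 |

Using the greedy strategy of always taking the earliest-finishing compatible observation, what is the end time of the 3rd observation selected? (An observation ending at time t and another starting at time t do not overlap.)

Greedy by earliest finish: after sorting by end time, pick each interval compatible with the last pick.
Sorted by end: (3,4)  (3,7)  (7,8)  (9,10)  (8,12)  (8,14)  (14,15)  (12,16)  (21,22)  (20,23)  (23,24)  (24,26)
take (3,4); take (7,8); take (9,10); skip (8,14); take (14,15); skip (12,16); take (21,22); take (23,24); take (24,26).
Selected: (3,4) (7,8) (9,10) (14,15) (21,22) (23,24) (24,26)

10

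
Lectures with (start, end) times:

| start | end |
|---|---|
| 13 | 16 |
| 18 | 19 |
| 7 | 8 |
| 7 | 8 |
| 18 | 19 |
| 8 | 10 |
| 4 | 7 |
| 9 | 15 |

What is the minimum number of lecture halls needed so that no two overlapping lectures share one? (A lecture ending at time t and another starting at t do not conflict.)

2

starts: [4, 7, 7, 8, 9, 13, 18, 18]
ends:   [7, 8, 8, 10, 15, 16, 19, 19]
s4→1 e7→0 s7→1 s7→2  — peak 2.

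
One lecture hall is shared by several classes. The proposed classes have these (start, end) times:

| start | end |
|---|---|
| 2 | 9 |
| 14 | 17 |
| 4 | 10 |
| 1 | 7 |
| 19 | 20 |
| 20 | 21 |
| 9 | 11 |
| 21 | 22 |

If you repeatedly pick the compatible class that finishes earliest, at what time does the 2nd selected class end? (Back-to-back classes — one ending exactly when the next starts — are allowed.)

11

Sorted by end: (1,7)  (2,9)  (4,10)  (9,11)  (14,17)  (19,20)  (20,21)  (21,22)
take (1,7); take (9,11); take (14,17); take (19,20); take (20,21); take (21,22).
Selected: (1,7) (9,11) (14,17) (19,20) (20,21) (21,22)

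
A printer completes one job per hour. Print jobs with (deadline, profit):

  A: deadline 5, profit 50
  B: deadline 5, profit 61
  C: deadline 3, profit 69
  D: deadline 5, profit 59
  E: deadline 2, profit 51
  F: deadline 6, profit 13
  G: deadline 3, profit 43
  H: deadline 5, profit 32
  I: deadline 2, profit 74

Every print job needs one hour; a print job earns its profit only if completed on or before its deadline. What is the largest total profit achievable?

327

Take jobs in profit order; each goes to the latest open slot no later than its deadline.
By profit: I(d2,74), C(d3,69), B(d5,61), D(d5,59), E(d2,51), A(d5,50), G(d3,43), H(d5,32), F(d6,13)
I→slot 2; C→slot 3; B→slot 5; D→slot 4; E→slot 1; A skipped; G skipped; H skipped; F→slot 6.
Profit = 51 + 74 + 69 + 59 + 61 + 13 = 327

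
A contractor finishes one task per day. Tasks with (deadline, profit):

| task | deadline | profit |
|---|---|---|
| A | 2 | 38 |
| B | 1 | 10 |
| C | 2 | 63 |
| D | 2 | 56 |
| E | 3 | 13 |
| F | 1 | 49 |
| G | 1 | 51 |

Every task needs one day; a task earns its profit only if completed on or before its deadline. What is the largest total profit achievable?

132

Profit order: C=63 D=56 G=51 F=49 A=38 E=13 B=10
Assign: C→slot 2, D→slot 1, G skipped, F skipped, A skipped, E→slot 3, B skipped.
Slots: [1:D] [2:C] [3:E]
Profit = 56 + 63 + 13 = 132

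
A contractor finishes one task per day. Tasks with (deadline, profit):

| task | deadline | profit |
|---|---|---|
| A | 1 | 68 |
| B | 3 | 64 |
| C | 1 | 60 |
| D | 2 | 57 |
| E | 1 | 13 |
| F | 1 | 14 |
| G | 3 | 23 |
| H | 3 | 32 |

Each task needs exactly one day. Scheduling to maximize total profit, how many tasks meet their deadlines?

Sort by profit descending; place each in the latest free slot ≤ its deadline.
Profit order: A=68 B=64 C=60 D=57 H=32 G=23 F=14 E=13
Assign: A→slot 1, B→slot 3, C skipped, D→slot 2, H skipped, G skipped, F skipped, E skipped.
Slots: [1:A] [2:D] [3:B]
3 of 8 scheduled.

3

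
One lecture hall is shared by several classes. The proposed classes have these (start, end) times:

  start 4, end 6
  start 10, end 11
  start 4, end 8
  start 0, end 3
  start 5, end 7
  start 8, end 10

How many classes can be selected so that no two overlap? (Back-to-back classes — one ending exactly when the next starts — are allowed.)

Order by finish time; keep every interval that doesn't clash with the previous kept one.
Sorted by end: (0,3)  (4,6)  (5,7)  (4,8)  (8,10)  (10,11)
take (0,3); take (4,6); take (8,10); take (10,11).
Selected 4 classes.

4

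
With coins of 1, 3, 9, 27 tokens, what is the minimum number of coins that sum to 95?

7

95 − 3×27→14 − 1×9→5 − 1×3→2 − 2×1→0
Total coins = 3 + 1 + 1 + 2 = 7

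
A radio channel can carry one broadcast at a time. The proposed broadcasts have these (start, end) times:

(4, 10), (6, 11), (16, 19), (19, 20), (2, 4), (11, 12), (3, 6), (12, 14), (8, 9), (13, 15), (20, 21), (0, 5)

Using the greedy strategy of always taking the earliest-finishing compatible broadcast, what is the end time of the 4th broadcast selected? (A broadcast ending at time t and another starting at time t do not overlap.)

Sorted by end: (2,4)  (0,5)  (3,6)  (8,9)  (4,10)  (6,11)  (11,12)  (12,14)  (13,15)  (16,19)  (19,20)  (20,21)
take (2,4); take (8,9); take (11,12); take (12,14); skip (13,15); take (16,19); take (19,20); take (20,21).
Selected: (2,4) (8,9) (11,12) (12,14) (16,19) (19,20) (20,21)

14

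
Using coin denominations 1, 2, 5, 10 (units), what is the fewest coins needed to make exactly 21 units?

21 − 2×10→1 − 1×1→0
Total coins = 2 + 1 = 3

3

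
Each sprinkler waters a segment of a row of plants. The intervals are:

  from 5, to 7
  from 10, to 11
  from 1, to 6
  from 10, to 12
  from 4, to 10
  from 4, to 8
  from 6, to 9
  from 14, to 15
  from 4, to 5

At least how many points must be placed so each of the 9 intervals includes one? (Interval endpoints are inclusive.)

4

Sort by right endpoint; whenever an interval is uncovered, place a point at its right end.
By right end: [4,5]  [1,6]  [5,7]  [4,8]  [6,9]  [4,10]  [10,11]  [10,12]  [14,15]
[4,5] uncovered → point at 5; [6,9] uncovered → point at 9; [10,11] uncovered → point at 11; [14,15] uncovered → point at 15.
Points: 5, 9, 11, 15 (4 total).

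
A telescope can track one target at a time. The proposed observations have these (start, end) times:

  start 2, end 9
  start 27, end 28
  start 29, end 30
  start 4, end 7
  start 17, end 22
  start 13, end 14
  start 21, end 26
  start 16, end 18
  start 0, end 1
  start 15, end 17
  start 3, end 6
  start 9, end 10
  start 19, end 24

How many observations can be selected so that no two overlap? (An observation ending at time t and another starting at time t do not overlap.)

Sort by end time and greedily take each interval whose start is ≥ the last chosen end.
By end time: (0,1), (3,6), (4,7), (2,9), (9,10), (13,14), (15,17), (16,18), (17,22), (19,24), (21,26), (27,28), (29,30).
Pick (0,1); next start ≥ 1 → (3,6); next start ≥ 6 → (9,10); next start ≥ 10 → (13,14); next start ≥ 14 → (15,17); next start ≥ 17 → (17,22); next start ≥ 22 → (27,28); next start ≥ 28 → (29,30).
Selected 8 observations.

8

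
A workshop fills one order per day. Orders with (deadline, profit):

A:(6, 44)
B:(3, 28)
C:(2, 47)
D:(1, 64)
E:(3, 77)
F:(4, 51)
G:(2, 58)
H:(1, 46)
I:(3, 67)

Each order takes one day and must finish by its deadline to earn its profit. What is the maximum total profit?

By profit: E(d3,77), I(d3,67), D(d1,64), G(d2,58), F(d4,51), C(d2,47), H(d1,46), A(d6,44), B(d3,28)
E→slot 3; I→slot 2; D→slot 1; G skipped; F→slot 4; C skipped; H skipped; A→slot 6; B skipped.
Profit = 64 + 67 + 77 + 51 + 44 = 303

303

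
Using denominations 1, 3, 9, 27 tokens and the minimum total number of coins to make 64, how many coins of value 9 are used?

1

64 = 2×27 + 1×9 + 1×1
Count of 9: 1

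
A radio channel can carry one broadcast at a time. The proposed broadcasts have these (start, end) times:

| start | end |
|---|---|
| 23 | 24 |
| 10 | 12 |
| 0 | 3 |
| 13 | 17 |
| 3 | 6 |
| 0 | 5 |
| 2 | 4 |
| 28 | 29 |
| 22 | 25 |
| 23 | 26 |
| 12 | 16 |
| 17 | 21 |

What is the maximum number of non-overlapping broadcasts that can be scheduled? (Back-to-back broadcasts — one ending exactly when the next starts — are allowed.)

Sorted by end: (0,3)  (2,4)  (0,5)  (3,6)  (10,12)  (12,16)  (13,17)  (17,21)  (23,24)  (22,25)  (23,26)  (28,29)
take (0,3); take (3,6); take (10,12); take (12,16); take (17,21); take (23,24); skip (22,25); skip (23,26); take (28,29).
Selected 7 broadcasts.

7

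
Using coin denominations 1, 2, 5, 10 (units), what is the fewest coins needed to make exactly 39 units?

Use the largest denomination that fits, subtract, and repeat.
39 = 3×10 + 1×5 + 2×2
Total coins = 3 + 1 + 2 = 6

6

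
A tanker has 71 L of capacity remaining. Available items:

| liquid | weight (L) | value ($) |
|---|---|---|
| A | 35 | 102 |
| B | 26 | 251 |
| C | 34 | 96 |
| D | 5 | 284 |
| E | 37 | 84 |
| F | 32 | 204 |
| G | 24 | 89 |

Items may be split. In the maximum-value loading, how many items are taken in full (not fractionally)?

Ratios (sorted): D 56.80, B 9.65, F 6.38, G 3.71, A 2.91, C 2.82, E 2.27
take D (5 @ 284); take B (26 @ 251); take F (32 @ 204); take 8/24 of G → 29.67. Capacity used 71/71.
3 item(s) taken whole; one partial (take 8/24 of G).

3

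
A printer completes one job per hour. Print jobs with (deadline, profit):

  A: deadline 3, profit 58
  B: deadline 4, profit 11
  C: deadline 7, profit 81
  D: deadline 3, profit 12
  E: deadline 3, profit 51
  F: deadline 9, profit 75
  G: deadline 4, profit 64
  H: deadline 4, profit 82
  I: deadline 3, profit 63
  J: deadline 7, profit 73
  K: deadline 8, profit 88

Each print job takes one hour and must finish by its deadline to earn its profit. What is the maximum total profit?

584

Take jobs in profit order; each goes to the latest open slot no later than its deadline.
Profit order: K=88 H=82 C=81 F=75 J=73 G=64 I=63 A=58 E=51 D=12 B=11
Assign: K→slot 8, H→slot 4, C→slot 7, F→slot 9, J→slot 6, G→slot 3, I→slot 2, A→slot 1, E skipped, D skipped, B skipped.
Slots: [1:A] [2:I] [3:G] [4:H] [6:J] [7:C] [8:K] [9:F]
Profit = 58 + 63 + 64 + 82 + 73 + 81 + 88 + 75 = 584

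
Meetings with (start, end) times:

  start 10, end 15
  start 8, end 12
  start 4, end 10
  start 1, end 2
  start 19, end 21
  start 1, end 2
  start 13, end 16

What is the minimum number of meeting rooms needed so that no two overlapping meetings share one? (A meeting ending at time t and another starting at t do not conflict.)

2

The answer is the maximum number of intervals overlapping at any instant.
starts: [1, 1, 4, 8, 10, 13, 19]
ends:   [2, 2, 10, 12, 15, 16, 21]
s1→1 s1→2  — peak 2.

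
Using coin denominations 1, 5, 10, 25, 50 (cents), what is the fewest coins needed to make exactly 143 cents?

8

143 = 2×50 + 1×25 + 1×10 + 1×5 + 3×1
Total coins = 2 + 1 + 1 + 1 + 3 = 8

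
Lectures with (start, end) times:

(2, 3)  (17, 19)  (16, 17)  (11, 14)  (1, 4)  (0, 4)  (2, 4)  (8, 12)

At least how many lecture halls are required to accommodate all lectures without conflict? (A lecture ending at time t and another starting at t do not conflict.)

4

The answer is the maximum number of intervals overlapping at any instant.
starts: [0, 1, 2, 2, 8, 11, 16, 17]
ends:   [3, 4, 4, 4, 12, 14, 17, 19]
s0→1 s1→2 s2→3 s2→4  — peak 4.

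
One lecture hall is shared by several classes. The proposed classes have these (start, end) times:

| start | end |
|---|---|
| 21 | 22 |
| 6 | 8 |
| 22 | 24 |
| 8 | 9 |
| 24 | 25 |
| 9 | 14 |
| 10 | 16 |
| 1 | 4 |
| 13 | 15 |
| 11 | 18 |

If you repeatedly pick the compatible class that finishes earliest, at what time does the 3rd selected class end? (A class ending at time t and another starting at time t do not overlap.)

Sort by end time and greedily take each interval whose start is ≥ the last chosen end.
Sorted by end: (1,4)  (6,8)  (8,9)  (9,14)  (13,15)  (10,16)  (11,18)  (21,22)  (22,24)  (24,25)
take (1,4); take (6,8); take (8,9); take (9,14); take (21,22); take (22,24); take (24,25).
Selected: (1,4) (6,8) (8,9) (9,14) (21,22) (22,24) (24,25)

9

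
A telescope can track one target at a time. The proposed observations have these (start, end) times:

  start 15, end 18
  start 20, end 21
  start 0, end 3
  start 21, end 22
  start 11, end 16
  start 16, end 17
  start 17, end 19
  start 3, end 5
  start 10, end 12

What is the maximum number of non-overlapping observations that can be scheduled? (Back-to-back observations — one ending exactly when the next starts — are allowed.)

7

Sort by end time and greedily take each interval whose start is ≥ the last chosen end.
Sorted by end: (0,3)  (3,5)  (10,12)  (11,16)  (16,17)  (15,18)  (17,19)  (20,21)  (21,22)
take (0,3); take (3,5); take (10,12); take (16,17); take (17,19); take (20,21); take (21,22).
Selected 7 observations.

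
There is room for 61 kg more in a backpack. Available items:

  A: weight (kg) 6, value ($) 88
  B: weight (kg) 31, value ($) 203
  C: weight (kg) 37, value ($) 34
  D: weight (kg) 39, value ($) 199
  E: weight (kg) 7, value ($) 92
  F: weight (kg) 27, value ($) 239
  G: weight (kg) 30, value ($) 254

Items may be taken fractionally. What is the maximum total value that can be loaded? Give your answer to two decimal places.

Greedy by value/weight ratio, highest first.
Order: A (88/6=14.67) > E (92/7=13.14) > F (239/27=8.85) > G (254/30=8.47) > B (203/31=6.55) > D (199/39=5.10) > C (34/37=0.92)
Fill: take A (6 @ 88) → take E (7 @ 92) → take F (27 @ 239) → take 21/30 of G → 177.80; 61/61 used.
Total value = 596.80

596.80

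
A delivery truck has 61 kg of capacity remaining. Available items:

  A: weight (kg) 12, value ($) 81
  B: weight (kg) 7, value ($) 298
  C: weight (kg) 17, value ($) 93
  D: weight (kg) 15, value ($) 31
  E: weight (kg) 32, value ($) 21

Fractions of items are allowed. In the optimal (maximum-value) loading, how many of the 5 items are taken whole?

Order: B (298/7=42.57) > A (81/12=6.75) > C (93/17=5.47) > D (31/15=2.07) > E (21/32=0.66)
Fill: take B (7 @ 298) → take A (12 @ 81) → take C (17 @ 93) → take D (15 @ 31) → take 10/32 of E → 6.56; 61/61 used.
4 item(s) taken whole; one partial (take 10/32 of E).

4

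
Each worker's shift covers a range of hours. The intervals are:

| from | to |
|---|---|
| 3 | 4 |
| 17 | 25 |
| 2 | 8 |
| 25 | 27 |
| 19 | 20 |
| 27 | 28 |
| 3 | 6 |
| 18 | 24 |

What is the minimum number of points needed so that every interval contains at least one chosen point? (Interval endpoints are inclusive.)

Sort by right endpoint; whenever an interval is uncovered, place a point at its right end.
By right end: [3,4]  [3,6]  [2,8]  [19,20]  [18,24]  [17,25]  [25,27]  [27,28]
[3,4] uncovered → point at 4; [19,20] uncovered → point at 20; [25,27] uncovered → point at 27.
Points: 4, 20, 27 (3 total).

3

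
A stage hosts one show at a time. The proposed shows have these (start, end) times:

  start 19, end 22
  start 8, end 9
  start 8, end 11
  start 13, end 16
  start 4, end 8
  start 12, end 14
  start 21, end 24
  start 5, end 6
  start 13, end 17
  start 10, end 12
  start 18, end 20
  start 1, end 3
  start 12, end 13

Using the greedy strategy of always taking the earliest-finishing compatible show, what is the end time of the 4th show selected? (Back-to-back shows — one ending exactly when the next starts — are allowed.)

Sorted by end: (1,3)  (5,6)  (4,8)  (8,9)  (8,11)  (10,12)  (12,13)  (12,14)  (13,16)  (13,17)  (18,20)  (19,22)  (21,24)
take (1,3); take (5,6); take (8,9); take (10,12); take (12,13); take (13,16); take (18,20); take (21,24).
Selected: (1,3) (5,6) (8,9) (10,12) (12,13) (13,16) (18,20) (21,24)

12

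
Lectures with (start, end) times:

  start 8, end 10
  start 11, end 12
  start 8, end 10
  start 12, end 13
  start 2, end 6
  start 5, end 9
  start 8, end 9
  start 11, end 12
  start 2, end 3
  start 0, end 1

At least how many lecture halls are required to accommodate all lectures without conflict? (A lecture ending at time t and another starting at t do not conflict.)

Count concurrent intervals with a sweep; the peak is the room count.
Events (time:±→running): 0:+→1 1:-→0 2:+→1 2:+→2 3:-→1 5:+→2 6:-→1 8:+→2 8:+→3 8:+→4 … peak 4.

4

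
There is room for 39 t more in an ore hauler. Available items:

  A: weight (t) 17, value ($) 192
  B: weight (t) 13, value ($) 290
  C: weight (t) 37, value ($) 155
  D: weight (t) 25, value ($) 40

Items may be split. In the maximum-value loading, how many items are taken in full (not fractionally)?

Greedy by value/weight ratio, highest first.
Ratios (sorted): B 22.31, A 11.29, C 4.19, D 1.60
take B (13 @ 290); take A (17 @ 192); take 9/37 of C → 37.70. Capacity used 39/39.
2 item(s) taken whole; one partial (take 9/37 of C).

2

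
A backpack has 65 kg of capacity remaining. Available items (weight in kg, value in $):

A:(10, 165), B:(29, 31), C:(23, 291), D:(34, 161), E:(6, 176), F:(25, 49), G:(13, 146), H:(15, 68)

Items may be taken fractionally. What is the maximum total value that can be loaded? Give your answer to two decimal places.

839.56

Order: E (176/6=29.33) > A (165/10=16.50) > C (291/23=12.65) > G (146/13=11.23) > D (161/34=4.74) > H (68/15=4.53) > F (49/25=1.96) > B (31/29=1.07)
Fill: take E (6 @ 176) → take A (10 @ 165) → take C (23 @ 291) → take G (13 @ 146) → take 13/34 of D → 61.56; 65/65 used.
Total value = 839.56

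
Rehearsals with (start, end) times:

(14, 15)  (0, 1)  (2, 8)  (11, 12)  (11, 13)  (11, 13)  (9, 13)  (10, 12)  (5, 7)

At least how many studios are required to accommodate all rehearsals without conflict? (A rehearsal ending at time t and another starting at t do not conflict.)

5

starts: [0, 2, 5, 9, 10, 11, 11, 11, 14]
ends:   [1, 7, 8, 12, 12, 13, 13, 13, 15]
s0→1 e1→0 s2→1 s5→2 e7→1 e8→0 s9→1 s10→2 s11→3 s11→4 s11→5  — peak 5.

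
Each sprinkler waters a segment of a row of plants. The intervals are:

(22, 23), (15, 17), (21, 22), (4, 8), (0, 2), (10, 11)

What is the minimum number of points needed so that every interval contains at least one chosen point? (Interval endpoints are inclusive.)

5

Sorted: [0,2] [4,8] [10,11] [15,17] [21,22] [22,23]
{[0,2]} hit by 2; {[4,8]} hit by 8; {[10,11]} hit by 11; {[15,17]} hit by 17; {[21,22],[22,23]} hit by 22.
Points: 2, 8, 11, 17, 22 (5 total).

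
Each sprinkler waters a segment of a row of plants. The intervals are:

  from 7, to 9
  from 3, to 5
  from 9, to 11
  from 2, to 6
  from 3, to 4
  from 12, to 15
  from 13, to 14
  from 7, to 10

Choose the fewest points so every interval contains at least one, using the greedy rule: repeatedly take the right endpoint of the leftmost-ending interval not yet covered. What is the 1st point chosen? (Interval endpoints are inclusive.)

4

Sorted: [3,4] [3,5] [2,6] [7,9] [7,10] [9,11] [13,14] [12,15]
{[3,4],[3,5],[2,6]} hit by 4; {[7,9],[7,10],[9,11]} hit by 9; {[13,14],[12,15]} hit by 14.
Points: 4, 9, 14 (3 total).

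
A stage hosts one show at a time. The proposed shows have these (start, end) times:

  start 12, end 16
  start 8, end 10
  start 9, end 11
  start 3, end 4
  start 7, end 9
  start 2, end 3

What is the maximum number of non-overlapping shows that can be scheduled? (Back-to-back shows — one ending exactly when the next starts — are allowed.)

5

Greedy by earliest finish: after sorting by end time, pick each interval compatible with the last pick.
By end time: (2,3), (3,4), (7,9), (8,10), (9,11), (12,16).
Pick (2,3); next start ≥ 3 → (3,4); next start ≥ 4 → (7,9); next start ≥ 9 → (9,11); next start ≥ 11 → (12,16).
Selected 5 shows.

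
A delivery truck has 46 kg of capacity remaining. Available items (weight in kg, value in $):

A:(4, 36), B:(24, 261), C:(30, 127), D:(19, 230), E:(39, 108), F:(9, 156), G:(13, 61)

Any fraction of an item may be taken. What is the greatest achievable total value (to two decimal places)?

581.75

Order: F (156/9=17.33) > D (230/19=12.11) > B (261/24=10.88) > A (36/4=9.00) > G (61/13=4.69) > C (127/30=4.23) > E (108/39=2.77)
Fill: take F (9 @ 156) → take D (19 @ 230) → take 18/24 of B → 195.75; 46/46 used.
Total value = 581.75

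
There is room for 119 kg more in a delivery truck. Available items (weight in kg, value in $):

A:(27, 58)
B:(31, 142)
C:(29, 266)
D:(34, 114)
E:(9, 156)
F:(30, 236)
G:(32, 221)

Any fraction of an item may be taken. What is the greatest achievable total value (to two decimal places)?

Greedy by value/weight ratio, highest first.
Order: E (156/9=17.33) > C (266/29=9.17) > F (236/30=7.87) > G (221/32=6.91) > B (142/31=4.58) > D (114/34=3.35) > A (58/27=2.15)
Fill: take E (9 @ 156) → take C (29 @ 266) → take F (30 @ 236) → take G (32 @ 221) → take 19/31 of B → 87.03; 119/119 used.
Total value = 966.03

966.03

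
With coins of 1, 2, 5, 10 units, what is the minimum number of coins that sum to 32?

4

Use the largest denomination that fits, subtract, and repeat.
32 − 3×10→2 − 1×2→0
Total coins = 3 + 1 = 4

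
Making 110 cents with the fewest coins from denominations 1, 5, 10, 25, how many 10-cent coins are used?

110 − 4×25→10 − 1×10→0
Count of 10: 1

1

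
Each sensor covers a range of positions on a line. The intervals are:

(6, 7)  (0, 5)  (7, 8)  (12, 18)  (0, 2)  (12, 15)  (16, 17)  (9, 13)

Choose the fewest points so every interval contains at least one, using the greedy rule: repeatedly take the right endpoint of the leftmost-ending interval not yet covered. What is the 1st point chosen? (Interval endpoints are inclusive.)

2

By right end: [0,2]  [0,5]  [6,7]  [7,8]  [9,13]  [12,15]  [16,17]  [12,18]
[0,2] uncovered → point at 2; [6,7] uncovered → point at 7; [9,13] uncovered → point at 13; [16,17] uncovered → point at 17.
Points: 2, 7, 13, 17 (4 total).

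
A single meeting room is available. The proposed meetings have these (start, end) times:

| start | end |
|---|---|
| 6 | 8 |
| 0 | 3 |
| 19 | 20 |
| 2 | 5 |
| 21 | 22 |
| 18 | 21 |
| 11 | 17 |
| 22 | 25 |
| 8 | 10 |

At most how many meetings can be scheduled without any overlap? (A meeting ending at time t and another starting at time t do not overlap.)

Greedy by earliest finish: after sorting by end time, pick each interval compatible with the last pick.
Sorted by end: (0,3)  (2,5)  (6,8)  (8,10)  (11,17)  (19,20)  (18,21)  (21,22)  (22,25)
take (0,3); skip (2,5); take (6,8); take (8,10); take (11,17); take (19,20); skip (18,21); take (21,22); take (22,25).
Selected 7 meetings.

7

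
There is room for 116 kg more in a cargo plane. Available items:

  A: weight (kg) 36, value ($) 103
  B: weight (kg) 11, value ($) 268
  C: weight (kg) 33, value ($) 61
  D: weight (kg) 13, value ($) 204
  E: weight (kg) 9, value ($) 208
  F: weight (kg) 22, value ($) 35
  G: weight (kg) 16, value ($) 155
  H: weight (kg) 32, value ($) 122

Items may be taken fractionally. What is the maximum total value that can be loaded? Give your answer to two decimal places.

1057.14

Ratios (sorted): B 24.36, E 23.11, D 15.69, G 9.69, H 3.81, A 2.86, C 1.85, F 1.59
take B (11 @ 268); take E (9 @ 208); take D (13 @ 204); take G (16 @ 155); take H (32 @ 122); take 35/36 of A → 100.14. Capacity used 116/116.
Total value = 1057.14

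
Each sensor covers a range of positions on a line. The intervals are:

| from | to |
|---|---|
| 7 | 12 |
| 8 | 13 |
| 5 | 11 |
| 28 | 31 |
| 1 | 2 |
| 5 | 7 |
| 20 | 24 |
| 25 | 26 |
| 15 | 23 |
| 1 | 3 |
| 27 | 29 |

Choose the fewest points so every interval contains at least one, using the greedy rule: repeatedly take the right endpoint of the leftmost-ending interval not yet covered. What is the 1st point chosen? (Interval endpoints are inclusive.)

Process intervals by earliest right end; each time one isn't hit yet, stab at its right endpoint.
Sorted: [1,2] [1,3] [5,7] [5,11] [7,12] [8,13] [15,23] [20,24] [25,26] [27,29] [28,31]
{[1,2],[1,3]} hit by 2; {[5,7],[5,11],[7,12]} hit by 7; {[8,13]} hit by 13; {[15,23],[20,24]} hit by 23; {[25,26]} hit by 26; {[27,29],[28,31]} hit by 29.
Points: 2, 7, 13, 23, 26, 29 (6 total).

2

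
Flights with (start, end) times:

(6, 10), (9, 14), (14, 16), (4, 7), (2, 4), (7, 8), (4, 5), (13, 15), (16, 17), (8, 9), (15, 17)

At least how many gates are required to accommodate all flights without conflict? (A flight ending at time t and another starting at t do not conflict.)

starts: [2, 4, 4, 6, 7, 8, 9, 13, 14, 15, 16]
ends:   [4, 5, 7, 8, 9, 10, 14, 15, 16, 17, 17]
s2→1 e4→0 s4→1 s4→2  — peak 2.

2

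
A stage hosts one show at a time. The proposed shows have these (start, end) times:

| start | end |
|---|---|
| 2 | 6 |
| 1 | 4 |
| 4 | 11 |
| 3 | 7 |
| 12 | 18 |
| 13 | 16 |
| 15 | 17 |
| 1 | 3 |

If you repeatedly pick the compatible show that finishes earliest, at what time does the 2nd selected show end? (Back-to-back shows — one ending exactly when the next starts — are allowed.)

Greedy by earliest finish: after sorting by end time, pick each interval compatible with the last pick.
By end time: (1,3), (1,4), (2,6), (3,7), (4,11), (13,16), (15,17), (12,18).
Pick (1,3); next start ≥ 3 → (3,7); next start ≥ 7 → (13,16).
Selected: (1,3) (3,7) (13,16)

7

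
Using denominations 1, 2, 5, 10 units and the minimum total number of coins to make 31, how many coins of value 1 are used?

1

Greedy: take as many of the largest coin as possible, then repeat with the remainder.
31 = 3×10 + 1×1
Count of 1: 1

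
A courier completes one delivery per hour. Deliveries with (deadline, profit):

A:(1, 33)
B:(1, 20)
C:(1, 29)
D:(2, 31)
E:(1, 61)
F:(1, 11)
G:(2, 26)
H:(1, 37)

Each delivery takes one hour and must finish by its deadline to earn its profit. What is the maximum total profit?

92

Profit order: E=61 H=37 A=33 D=31 C=29 G=26 B=20 F=11
Assign: E→slot 1, H skipped, A skipped, D→slot 2, C skipped, G skipped, B skipped, F skipped.
Slots: [1:E] [2:D]
Profit = 61 + 31 = 92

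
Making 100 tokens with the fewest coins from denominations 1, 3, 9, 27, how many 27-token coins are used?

100 = 3×27 + 2×9 + 1×1
Count of 27: 3

3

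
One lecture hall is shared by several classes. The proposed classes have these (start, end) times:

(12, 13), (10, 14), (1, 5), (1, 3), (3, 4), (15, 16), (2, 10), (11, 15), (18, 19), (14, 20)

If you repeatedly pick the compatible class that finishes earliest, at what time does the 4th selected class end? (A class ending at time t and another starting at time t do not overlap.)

Sort by end time and greedily take each interval whose start is ≥ the last chosen end.
Sorted by end: (1,3)  (3,4)  (1,5)  (2,10)  (12,13)  (10,14)  (11,15)  (15,16)  (18,19)  (14,20)
take (1,3); take (3,4); take (12,13); take (15,16); take (18,19).
Selected: (1,3) (3,4) (12,13) (15,16) (18,19)

16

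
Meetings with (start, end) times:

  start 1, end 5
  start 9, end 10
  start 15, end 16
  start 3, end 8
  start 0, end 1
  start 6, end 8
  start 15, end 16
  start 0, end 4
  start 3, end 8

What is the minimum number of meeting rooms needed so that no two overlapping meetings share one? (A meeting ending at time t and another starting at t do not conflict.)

starts: [0, 0, 1, 3, 3, 6, 9, 15, 15]
ends:   [1, 4, 5, 8, 8, 8, 10, 16, 16]
s0→1 s0→2 e1→1 s1→2 s3→3 s3→4  — peak 4.

4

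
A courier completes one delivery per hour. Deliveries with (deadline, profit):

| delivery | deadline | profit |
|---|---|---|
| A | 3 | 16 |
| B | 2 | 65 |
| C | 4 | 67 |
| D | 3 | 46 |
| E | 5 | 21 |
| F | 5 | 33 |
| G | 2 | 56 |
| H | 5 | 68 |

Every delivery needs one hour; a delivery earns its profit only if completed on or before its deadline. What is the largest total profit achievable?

302

By profit: H(d5,68), C(d4,67), B(d2,65), G(d2,56), D(d3,46), F(d5,33), E(d5,21), A(d3,16)
H→slot 5; C→slot 4; B→slot 2; G→slot 1; D→slot 3; F skipped; E skipped; A skipped.
Profit = 56 + 65 + 46 + 67 + 68 = 302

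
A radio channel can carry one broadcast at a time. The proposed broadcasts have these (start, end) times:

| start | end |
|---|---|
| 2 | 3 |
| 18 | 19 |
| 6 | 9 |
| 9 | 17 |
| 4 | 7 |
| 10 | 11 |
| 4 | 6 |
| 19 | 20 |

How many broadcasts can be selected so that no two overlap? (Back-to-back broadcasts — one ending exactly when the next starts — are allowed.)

By end time: (2,3), (4,6), (4,7), (6,9), (10,11), (9,17), (18,19), (19,20).
Pick (2,3); next start ≥ 3 → (4,6); next start ≥ 6 → (6,9); next start ≥ 9 → (10,11); next start ≥ 11 → (18,19); next start ≥ 19 → (19,20).
Selected 6 broadcasts.

6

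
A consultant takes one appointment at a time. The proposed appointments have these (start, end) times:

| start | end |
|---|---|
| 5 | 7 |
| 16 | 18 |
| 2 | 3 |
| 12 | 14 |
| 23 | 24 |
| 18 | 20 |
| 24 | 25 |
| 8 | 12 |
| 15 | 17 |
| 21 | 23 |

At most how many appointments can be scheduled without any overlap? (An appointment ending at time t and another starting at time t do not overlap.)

Sort by end time and greedily take each interval whose start is ≥ the last chosen end.
By end time: (2,3), (5,7), (8,12), (12,14), (15,17), (16,18), (18,20), (21,23), (23,24), (24,25).
Pick (2,3); next start ≥ 3 → (5,7); next start ≥ 7 → (8,12); next start ≥ 12 → (12,14); next start ≥ 14 → (15,17); next start ≥ 17 → (18,20); next start ≥ 20 → (21,23); next start ≥ 23 → (23,24); next start ≥ 24 → (24,25).
Selected 9 appointments.

9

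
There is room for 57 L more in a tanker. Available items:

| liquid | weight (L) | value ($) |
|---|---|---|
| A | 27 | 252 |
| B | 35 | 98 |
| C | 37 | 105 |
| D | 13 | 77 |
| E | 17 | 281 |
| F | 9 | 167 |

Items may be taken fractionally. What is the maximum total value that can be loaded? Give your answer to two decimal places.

723.69

Ratios (sorted): F 18.56, E 16.53, A 9.33, D 5.92, C 2.84, B 2.80
take F (9 @ 167); take E (17 @ 281); take A (27 @ 252); take 4/13 of D → 23.69. Capacity used 57/57.
Total value = 723.69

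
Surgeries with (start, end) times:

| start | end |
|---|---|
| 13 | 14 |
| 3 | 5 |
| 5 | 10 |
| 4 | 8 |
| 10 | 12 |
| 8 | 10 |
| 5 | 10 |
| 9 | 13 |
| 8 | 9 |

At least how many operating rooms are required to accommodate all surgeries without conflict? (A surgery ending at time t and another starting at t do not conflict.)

starts: [3, 4, 5, 5, 8, 8, 9, 10, 13]
ends:   [5, 8, 9, 10, 10, 10, 12, 13, 14]
s3→1 s4→2 e5→1 s5→2 s5→3 e8→2 s8→3 s8→4  — peak 4.

4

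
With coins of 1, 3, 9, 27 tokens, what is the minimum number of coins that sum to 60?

Greedy: take as many of the largest coin as possible, then repeat with the remainder.
60 = 2×27 + 2×3
Total coins = 2 + 2 = 4

4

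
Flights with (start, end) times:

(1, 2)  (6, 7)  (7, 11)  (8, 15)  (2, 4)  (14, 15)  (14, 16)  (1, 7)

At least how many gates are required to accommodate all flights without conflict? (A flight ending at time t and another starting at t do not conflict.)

3

Count concurrent intervals with a sweep; the peak is the room count.
Events (time:±→running): 1:+→1 1:+→2 2:-→1 2:+→2 4:-→1 6:+→2 7:-→1 7:-→0 7:+→1 8:+→2 11:-→1 14:+→2 14:+→3 … peak 3.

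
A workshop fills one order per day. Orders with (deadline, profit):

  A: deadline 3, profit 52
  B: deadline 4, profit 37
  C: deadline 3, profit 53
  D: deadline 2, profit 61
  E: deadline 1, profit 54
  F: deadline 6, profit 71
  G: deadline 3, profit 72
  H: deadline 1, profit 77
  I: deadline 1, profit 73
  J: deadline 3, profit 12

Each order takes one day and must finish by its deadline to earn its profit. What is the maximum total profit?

By profit: H(d1,77), I(d1,73), G(d3,72), F(d6,71), D(d2,61), E(d1,54), C(d3,53), A(d3,52), B(d4,37), J(d3,12)
H→slot 1; I skipped; G→slot 3; F→slot 6; D→slot 2; E skipped; C skipped; A skipped; B→slot 4; J skipped.
Profit = 77 + 61 + 72 + 37 + 71 = 318

318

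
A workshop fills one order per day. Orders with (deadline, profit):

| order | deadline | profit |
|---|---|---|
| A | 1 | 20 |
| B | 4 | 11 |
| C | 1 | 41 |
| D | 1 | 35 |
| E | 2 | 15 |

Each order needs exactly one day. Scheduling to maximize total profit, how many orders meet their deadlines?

3

Sort by profit descending; place each in the latest free slot ≤ its deadline.
Profit order: C=41 D=35 A=20 E=15 B=11
Assign: C→slot 1, D skipped, A skipped, E→slot 2, B→slot 4.
Slots: [1:C] [2:E] [4:B]
3 of 5 scheduled.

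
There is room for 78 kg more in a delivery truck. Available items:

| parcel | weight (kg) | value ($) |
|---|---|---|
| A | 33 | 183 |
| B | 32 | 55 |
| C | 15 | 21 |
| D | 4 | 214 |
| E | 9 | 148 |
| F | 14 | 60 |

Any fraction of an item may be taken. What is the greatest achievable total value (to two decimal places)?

635.94

Ratios (sorted): D 53.50, E 16.44, A 5.55, F 4.29, B 1.72, C 1.40
take D (4 @ 214); take E (9 @ 148); take A (33 @ 183); take F (14 @ 60); take 18/32 of B → 30.94. Capacity used 78/78.
Total value = 635.94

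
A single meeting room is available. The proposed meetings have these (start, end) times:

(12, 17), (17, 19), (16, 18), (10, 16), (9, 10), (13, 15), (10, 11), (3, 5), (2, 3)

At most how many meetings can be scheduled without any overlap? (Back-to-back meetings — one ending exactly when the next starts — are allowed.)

6

By end time: (2,3), (3,5), (9,10), (10,11), (13,15), (10,16), (12,17), (16,18), (17,19).
Pick (2,3); next start ≥ 3 → (3,5); next start ≥ 5 → (9,10); next start ≥ 10 → (10,11); next start ≥ 11 → (13,15); next start ≥ 15 → (16,18).
Selected 6 meetings.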